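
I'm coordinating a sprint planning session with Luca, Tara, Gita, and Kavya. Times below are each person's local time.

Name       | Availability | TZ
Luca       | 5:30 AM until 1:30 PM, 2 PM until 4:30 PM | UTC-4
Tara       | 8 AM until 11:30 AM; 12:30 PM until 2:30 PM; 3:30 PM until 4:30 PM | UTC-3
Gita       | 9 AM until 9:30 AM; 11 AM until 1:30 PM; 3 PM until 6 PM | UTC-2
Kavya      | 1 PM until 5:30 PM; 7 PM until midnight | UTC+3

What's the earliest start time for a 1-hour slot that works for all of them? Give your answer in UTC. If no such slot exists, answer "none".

13:00

Luca in UTC: 09:30-17:30, 18:00-20:30 (add 4h to convert from UTC-4).
Tara in UTC: 11:00-14:30, 15:30-17:30, 18:30-19:30 (add 3h to convert from UTC-3).
Gita in UTC: 11:00-11:30, 13:00-15:30, 17:00-20:00 (add 2h to convert from UTC-2).
Kavya in UTC: 10:00-14:30, 16:00-21:00 (subtract 3h to convert from UTC+3).
Luca ∩ Tara: 11:00-14:30, 15:30-17:30, 18:30-19:30.
Luca ∩ Tara ∩ Gita: 11:00-11:30, 13:00-14:30, 17:00-17:30, 18:30-19:30.
Luca ∩ Tara ∩ Gita ∩ Kavya: 11:00-11:30, 13:00-14:30, 17:00-17:30, 18:30-19:30.
The first common window of at least 60 minutes is 13:00-14:30, so the earliest start is 13:00.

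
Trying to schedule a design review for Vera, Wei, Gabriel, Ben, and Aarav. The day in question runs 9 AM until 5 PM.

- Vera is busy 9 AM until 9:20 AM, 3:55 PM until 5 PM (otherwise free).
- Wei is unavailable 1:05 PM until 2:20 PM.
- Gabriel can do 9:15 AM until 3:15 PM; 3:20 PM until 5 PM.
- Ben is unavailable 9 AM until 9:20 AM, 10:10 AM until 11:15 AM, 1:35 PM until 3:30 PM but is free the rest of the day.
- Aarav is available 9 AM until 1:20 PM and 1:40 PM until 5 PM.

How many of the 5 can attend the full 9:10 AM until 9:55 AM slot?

2

Vera free: 09:20-15:55 (invert busy blocks within the working day).
Wei free: 09:00-13:05, 14:20-17:00 (invert busy blocks within the working day).
Gabriel free: 09:15-15:15, 15:20-17:00.
Ben free: 09:20-10:10, 11:15-13:35, 15:30-17:00 (invert busy blocks within the working day).
Aarav free: 09:00-13:20, 13:40-17:00.
Wei and Aarav can make the full 09:10-09:55 slot — that's 2.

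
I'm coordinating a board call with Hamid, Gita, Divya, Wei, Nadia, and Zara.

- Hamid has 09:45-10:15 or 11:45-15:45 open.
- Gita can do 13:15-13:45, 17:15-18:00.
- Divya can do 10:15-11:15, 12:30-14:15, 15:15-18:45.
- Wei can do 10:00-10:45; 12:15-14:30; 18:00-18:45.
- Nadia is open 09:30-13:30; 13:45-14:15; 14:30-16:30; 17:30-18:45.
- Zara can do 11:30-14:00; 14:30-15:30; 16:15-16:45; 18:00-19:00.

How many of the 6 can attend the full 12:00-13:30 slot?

3

Hamid, Nadia, and Zara can make the full 12:00-13:30 slot — that's 3.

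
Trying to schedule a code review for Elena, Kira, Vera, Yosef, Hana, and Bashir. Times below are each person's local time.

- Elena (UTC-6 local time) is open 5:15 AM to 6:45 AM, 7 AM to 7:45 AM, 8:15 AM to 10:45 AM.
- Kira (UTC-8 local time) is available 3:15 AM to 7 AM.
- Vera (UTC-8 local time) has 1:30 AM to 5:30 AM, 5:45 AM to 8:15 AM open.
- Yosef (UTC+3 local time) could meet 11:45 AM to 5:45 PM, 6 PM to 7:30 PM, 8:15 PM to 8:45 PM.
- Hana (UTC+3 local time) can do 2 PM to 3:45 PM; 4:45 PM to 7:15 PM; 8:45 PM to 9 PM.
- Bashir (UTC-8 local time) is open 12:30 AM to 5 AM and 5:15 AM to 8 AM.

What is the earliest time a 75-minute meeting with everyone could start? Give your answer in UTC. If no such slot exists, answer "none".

11:15

Elena in UTC: 11:15-12:45, 13:00-13:45, 14:15-16:45 (add 6h to convert from UTC-6).
Kira in UTC: 11:15-15:00 (add 8h to convert from UTC-8).
Vera in UTC: 09:30-13:30, 13:45-16:15 (add 8h to convert from UTC-8).
Yosef in UTC: 08:45-14:45, 15:00-16:30, 17:15-17:45 (subtract 3h to convert from UTC+3).
Hana in UTC: 11:00-12:45, 13:45-16:15, 17:45-18:00 (subtract 3h to convert from UTC+3).
Bashir in UTC: 08:30-13:00, 13:15-16:00 (add 8h to convert from UTC-8).
Elena ∩ Kira: 11:15-12:45, 13:00-13:45, 14:15-15:00.
Elena ∩ Kira ∩ Vera: 11:15-12:45, 13:00-13:30, 14:15-15:00.
Elena ∩ Kira ∩ Vera ∩ Yosef: 11:15-12:45, 13:00-13:30, 14:15-14:45.
Elena ∩ Kira ∩ Vera ∩ Yosef ∩ Hana: 11:15-12:45, 14:15-14:45.
Elena ∩ Kira ∩ Vera ∩ Yosef ∩ Hana ∩ Bashir: 11:15-12:45, 14:15-14:45.
The first common window of at least 75 minutes is 11:15-12:45, so the earliest start is 11:15.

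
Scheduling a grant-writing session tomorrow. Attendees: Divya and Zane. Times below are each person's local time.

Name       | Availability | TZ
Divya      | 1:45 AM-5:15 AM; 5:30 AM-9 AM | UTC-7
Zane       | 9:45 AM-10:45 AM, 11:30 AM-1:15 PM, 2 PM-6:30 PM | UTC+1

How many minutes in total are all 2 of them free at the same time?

345

Divya in UTC: 08:45-12:15, 12:30-16:00 (add 7h to convert from UTC-7).
Zane in UTC: 08:45-09:45, 10:30-12:15, 13:00-17:30 (subtract 1h to convert from UTC+1).
Divya ∩ Zane: 08:45-09:45, 10:30-12:15, 13:00-16:00.
Summing the common windows: 60 + 105 + 180 = 345 minutes.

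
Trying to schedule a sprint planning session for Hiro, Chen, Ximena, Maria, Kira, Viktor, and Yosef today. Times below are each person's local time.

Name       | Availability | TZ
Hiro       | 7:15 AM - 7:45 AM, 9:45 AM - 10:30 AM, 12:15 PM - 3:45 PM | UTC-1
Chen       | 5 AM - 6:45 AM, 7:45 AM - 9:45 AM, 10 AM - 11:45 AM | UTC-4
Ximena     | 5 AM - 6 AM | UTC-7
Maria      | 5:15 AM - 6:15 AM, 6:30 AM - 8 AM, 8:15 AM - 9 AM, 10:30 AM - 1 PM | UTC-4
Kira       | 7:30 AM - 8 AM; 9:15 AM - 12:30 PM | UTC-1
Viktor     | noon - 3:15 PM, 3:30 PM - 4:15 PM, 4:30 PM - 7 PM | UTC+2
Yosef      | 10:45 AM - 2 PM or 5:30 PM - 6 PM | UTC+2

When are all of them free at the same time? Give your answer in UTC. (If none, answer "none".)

none

Hiro in UTC: 08:15-08:45, 10:45-11:30, 13:15-16:45 (add 1h to convert from UTC-1).
Chen in UTC: 09:00-10:45, 11:45-13:45, 14:00-15:45 (add 4h to convert from UTC-4).
Ximena in UTC: 12:00-13:00 (add 7h to convert from UTC-7).
Maria in UTC: 09:15-10:15, 10:30-12:00, 12:15-13:00, 14:30-17:00 (add 4h to convert from UTC-4).
Kira in UTC: 08:30-09:00, 10:15-13:30 (add 1h to convert from UTC-1).
Viktor in UTC: 10:00-13:15, 13:30-14:15, 14:30-17:00 (subtract 2h to convert from UTC+2).
Yosef in UTC: 08:45-12:00, 15:30-16:00 (subtract 2h to convert from UTC+2).
Hiro ∩ Chen: 13:15-13:45, 14:00-15:45.
Hiro ∩ Chen ∩ Ximena: ∅.
Hiro ∩ Chen ∩ Ximena ∩ Maria: ∅.
Hiro ∩ Chen ∩ Ximena ∩ Maria ∩ Kira: ∅.
Hiro ∩ Chen ∩ Ximena ∩ Maria ∩ Kira ∩ Viktor: ∅.
Hiro ∩ Chen ∩ Ximena ∩ Maria ∩ Kira ∩ Viktor ∩ Yosef: ∅.
There is no time when everyone is free.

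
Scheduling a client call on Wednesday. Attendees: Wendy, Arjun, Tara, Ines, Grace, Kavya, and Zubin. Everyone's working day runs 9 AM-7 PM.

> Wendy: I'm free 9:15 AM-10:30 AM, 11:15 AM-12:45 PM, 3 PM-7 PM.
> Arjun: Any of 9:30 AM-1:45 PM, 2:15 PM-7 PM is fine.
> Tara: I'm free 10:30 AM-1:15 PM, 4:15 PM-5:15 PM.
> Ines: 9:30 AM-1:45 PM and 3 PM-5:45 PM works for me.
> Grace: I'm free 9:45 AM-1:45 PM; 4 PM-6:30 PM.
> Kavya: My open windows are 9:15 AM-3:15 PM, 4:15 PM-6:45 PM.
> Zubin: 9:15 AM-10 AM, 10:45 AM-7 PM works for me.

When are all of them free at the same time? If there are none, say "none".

Wendy ∩ Arjun: 09:30-10:30, 11:15-12:45, 15:00-19:00.
Wendy ∩ Arjun ∩ Tara: 11:15-12:45, 16:15-17:15.
Wendy ∩ Arjun ∩ Tara ∩ Ines: 11:15-12:45, 16:15-17:15.
Wendy ∩ Arjun ∩ Tara ∩ Ines ∩ Grace: 11:15-12:45, 16:15-17:15.
Wendy ∩ Arjun ∩ Tara ∩ Ines ∩ Grace ∩ Kavya: 11:15-12:45, 16:15-17:15.
Wendy ∩ Arjun ∩ Tara ∩ Ines ∩ Grace ∩ Kavya ∩ Zubin: 11:15-12:45, 16:15-17:15.
Those are the intersection windows.

11:15-12:45, 16:15-17:15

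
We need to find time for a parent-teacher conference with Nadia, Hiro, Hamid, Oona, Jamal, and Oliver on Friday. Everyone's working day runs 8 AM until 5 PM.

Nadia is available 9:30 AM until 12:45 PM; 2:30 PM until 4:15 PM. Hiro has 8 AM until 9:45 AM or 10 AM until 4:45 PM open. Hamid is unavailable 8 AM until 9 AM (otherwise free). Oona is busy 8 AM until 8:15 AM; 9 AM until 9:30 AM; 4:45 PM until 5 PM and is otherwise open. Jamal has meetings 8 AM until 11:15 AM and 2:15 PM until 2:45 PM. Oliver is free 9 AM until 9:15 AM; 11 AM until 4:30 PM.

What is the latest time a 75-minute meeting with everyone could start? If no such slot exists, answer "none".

15:00

Nadia free: 09:30-12:45, 14:30-16:15.
Hiro free: 08:00-09:45, 10:00-16:45.
Hamid free: 09:00-17:00 (invert busy blocks within the working day).
Oona free: 08:15-09:00, 09:30-16:45 (invert busy blocks within the working day).
Jamal free: 11:15-14:15, 14:45-17:00 (invert busy blocks within the working day).
Oliver free: 09:00-09:15, 11:00-16:30.
Nadia ∩ Hiro: 09:30-09:45, 10:00-12:45, 14:30-16:15.
Nadia ∩ Hiro ∩ Hamid: 09:30-09:45, 10:00-12:45, 14:30-16:15.
Nadia ∩ Hiro ∩ Hamid ∩ Oona: 09:30-09:45, 10:00-12:45, 14:30-16:15.
Nadia ∩ Hiro ∩ Hamid ∩ Oona ∩ Jamal: 11:15-12:45, 14:45-16:15.
Nadia ∩ Hiro ∩ Hamid ∩ Oona ∩ Jamal ∩ Oliver: 11:15-12:45, 14:45-16:15.
The last common window of at least 75 minutes is 14:45-16:15; a 75-minute meeting can start as late as 15:00 and still end by 16:15.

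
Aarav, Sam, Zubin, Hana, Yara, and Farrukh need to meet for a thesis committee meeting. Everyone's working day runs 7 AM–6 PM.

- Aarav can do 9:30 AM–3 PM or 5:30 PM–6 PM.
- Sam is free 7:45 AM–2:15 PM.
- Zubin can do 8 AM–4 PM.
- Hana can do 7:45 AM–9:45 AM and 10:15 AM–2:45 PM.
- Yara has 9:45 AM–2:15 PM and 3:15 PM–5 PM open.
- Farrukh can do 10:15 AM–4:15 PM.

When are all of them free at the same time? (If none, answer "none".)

10:15-14:15

Aarav ∩ Sam: 09:30-14:15.
Aarav ∩ Sam ∩ Zubin: 09:30-14:15.
Aarav ∩ Sam ∩ Zubin ∩ Hana: 09:30-09:45, 10:15-14:15.
Aarav ∩ Sam ∩ Zubin ∩ Hana ∩ Yara: 10:15-14:15.
Aarav ∩ Sam ∩ Zubin ∩ Hana ∩ Yara ∩ Farrukh: 10:15-14:15.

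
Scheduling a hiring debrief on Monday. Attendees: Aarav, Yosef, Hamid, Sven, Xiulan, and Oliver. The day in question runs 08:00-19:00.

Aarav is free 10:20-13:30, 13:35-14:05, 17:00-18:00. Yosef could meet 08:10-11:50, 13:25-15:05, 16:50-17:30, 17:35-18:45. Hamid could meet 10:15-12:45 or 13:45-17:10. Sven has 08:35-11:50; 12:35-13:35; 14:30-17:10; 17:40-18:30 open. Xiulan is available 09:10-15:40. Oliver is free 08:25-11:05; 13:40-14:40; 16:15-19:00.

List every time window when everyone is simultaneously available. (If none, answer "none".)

Aarav ∩ Yosef: 10:20-11:50, 13:25-13:30, 13:35-14:05, 17:00-17:30, 17:35-18:00.
Aarav ∩ Yosef ∩ Hamid: 10:20-11:50, 13:45-14:05, 17:00-17:10.
Aarav ∩ Yosef ∩ Hamid ∩ Sven: 10:20-11:50, 17:00-17:10.
Aarav ∩ Yosef ∩ Hamid ∩ Sven ∩ Xiulan: 10:20-11:50.
Aarav ∩ Yosef ∩ Hamid ∩ Sven ∩ Xiulan ∩ Oliver: 10:20-11:05.

10:20-11:05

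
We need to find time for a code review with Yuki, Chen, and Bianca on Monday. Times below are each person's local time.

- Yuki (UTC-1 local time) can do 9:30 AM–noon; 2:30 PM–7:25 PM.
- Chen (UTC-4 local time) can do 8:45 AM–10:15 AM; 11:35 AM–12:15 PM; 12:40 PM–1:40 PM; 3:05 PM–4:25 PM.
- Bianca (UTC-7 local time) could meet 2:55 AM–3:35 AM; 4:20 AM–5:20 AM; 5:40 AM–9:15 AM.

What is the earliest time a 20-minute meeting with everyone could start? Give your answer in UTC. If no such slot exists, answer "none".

Yuki in UTC: 10:30-13:00, 15:30-20:25 (add 1h to convert from UTC-1).
Chen in UTC: 12:45-14:15, 15:35-16:15, 16:40-17:40, 19:05-20:25 (add 4h to convert from UTC-4).
Bianca in UTC: 09:55-10:35, 11:20-12:20, 12:40-16:15 (add 7h to convert from UTC-7).
Yuki ∩ Chen: 12:45-13:00, 15:35-16:15, 16:40-17:40, 19:05-20:25.
Yuki ∩ Chen ∩ Bianca: 12:45-13:00, 15:35-16:15.
The first common window of at least 20 minutes is 15:35-16:15, so the earliest start is 15:35.

15:35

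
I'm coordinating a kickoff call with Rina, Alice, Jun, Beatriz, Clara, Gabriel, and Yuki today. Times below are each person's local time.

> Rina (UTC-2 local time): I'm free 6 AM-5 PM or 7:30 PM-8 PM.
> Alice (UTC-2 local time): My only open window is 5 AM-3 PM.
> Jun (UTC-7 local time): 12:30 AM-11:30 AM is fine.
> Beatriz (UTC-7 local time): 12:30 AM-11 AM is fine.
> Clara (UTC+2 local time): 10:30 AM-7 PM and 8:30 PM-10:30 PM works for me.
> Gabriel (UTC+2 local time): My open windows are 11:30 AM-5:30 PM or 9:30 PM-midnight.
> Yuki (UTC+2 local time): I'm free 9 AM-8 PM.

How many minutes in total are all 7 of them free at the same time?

360

Rina in UTC: 08:00-19:00, 21:30-22:00 (add 2h to convert from UTC-2).
Alice in UTC: 07:00-17:00 (add 2h to convert from UTC-2).
Jun in UTC: 07:30-18:30 (add 7h to convert from UTC-7).
Beatriz in UTC: 07:30-18:00 (add 7h to convert from UTC-7).
Clara in UTC: 08:30-17:00, 18:30-20:30 (subtract 2h to convert from UTC+2).
Gabriel in UTC: 09:30-15:30, 19:30-22:00 (subtract 2h to convert from UTC+2).
Yuki in UTC: 07:00-18:00 (subtract 2h to convert from UTC+2).
Rina ∩ Alice: 08:00-17:00.
Rina ∩ Alice ∩ Jun: 08:00-17:00.
Rina ∩ Alice ∩ Jun ∩ Beatriz: 08:00-17:00.
Rina ∩ Alice ∩ Jun ∩ Beatriz ∩ Clara: 08:30-17:00.
Rina ∩ Alice ∩ Jun ∩ Beatriz ∩ Clara ∩ Gabriel: 09:30-15:30.
Rina ∩ Alice ∩ Jun ∩ Beatriz ∩ Clara ∩ Gabriel ∩ Yuki: 09:30-15:30.
That's a single block of 360 minutes.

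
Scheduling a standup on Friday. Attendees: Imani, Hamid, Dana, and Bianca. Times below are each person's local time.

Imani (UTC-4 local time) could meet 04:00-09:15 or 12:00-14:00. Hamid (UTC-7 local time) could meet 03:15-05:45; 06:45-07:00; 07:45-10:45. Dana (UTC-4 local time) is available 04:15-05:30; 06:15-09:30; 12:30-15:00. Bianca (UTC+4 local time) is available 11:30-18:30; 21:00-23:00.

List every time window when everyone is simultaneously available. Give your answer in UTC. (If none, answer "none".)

10:15-12:45, 17:00-17:45

Imani in UTC: 08:00-13:15, 16:00-18:00 (add 4h to convert from UTC-4).
Hamid in UTC: 10:15-12:45, 13:45-14:00, 14:45-17:45 (add 7h to convert from UTC-7).
Dana in UTC: 08:15-09:30, 10:15-13:30, 16:30-19:00 (add 4h to convert from UTC-4).
Bianca in UTC: 07:30-14:30, 17:00-19:00 (subtract 4h to convert from UTC+4).
Imani ∩ Hamid: 10:15-12:45, 16:00-17:45.
Imani ∩ Hamid ∩ Dana: 10:15-12:45, 16:30-17:45.
Imani ∩ Hamid ∩ Dana ∩ Bianca: 10:15-12:45, 17:00-17:45.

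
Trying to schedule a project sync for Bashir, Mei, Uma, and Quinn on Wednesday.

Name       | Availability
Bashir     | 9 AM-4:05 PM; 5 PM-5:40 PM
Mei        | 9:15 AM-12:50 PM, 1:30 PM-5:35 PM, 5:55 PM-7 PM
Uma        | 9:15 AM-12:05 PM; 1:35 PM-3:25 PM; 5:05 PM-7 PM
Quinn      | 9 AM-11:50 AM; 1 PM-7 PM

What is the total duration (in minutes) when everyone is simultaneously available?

Bashir ∩ Mei: 09:15-12:50, 13:30-16:05, 17:00-17:35.
Bashir ∩ Mei ∩ Uma: 09:15-12:05, 13:35-15:25, 17:05-17:35.
Bashir ∩ Mei ∩ Uma ∩ Quinn: 09:15-11:50, 13:35-15:25, 17:05-17:35.
Summing the common windows: 155 + 110 + 30 = 295 minutes.

295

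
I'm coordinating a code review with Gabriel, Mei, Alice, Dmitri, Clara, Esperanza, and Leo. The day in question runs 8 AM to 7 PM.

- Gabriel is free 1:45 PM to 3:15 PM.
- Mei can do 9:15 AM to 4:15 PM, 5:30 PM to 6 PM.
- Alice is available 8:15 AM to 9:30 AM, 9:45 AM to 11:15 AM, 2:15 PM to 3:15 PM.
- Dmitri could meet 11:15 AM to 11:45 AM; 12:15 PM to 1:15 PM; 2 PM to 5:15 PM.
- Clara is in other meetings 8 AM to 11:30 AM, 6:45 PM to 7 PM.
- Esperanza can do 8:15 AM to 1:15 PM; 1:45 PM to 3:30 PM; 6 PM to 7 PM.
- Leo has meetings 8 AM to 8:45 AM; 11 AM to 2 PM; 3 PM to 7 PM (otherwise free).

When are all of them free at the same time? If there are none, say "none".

Gabriel free: 13:45-15:15.
Mei free: 09:15-16:15, 17:30-18:00.
Alice free: 08:15-09:30, 09:45-11:15, 14:15-15:15.
Dmitri free: 11:15-11:45, 12:15-13:15, 14:00-17:15.
Clara free: 11:30-18:45 (invert busy blocks within the working day).
Esperanza free: 08:15-13:15, 13:45-15:30, 18:00-19:00.
Leo free: 08:45-11:00, 14:00-15:00 (invert busy blocks within the working day).
Gabriel ∩ Mei: 13:45-15:15.
Gabriel ∩ Mei ∩ Alice: 14:15-15:15.
Gabriel ∩ Mei ∩ Alice ∩ Dmitri: 14:15-15:15.
Gabriel ∩ Mei ∩ Alice ∩ Dmitri ∩ Clara: 14:15-15:15.
Gabriel ∩ Mei ∩ Alice ∩ Dmitri ∩ Clara ∩ Esperanza: 14:15-15:15.
Gabriel ∩ Mei ∩ Alice ∩ Dmitri ∩ Clara ∩ Esperanza ∩ Leo: 14:15-15:00.

14:15-15:00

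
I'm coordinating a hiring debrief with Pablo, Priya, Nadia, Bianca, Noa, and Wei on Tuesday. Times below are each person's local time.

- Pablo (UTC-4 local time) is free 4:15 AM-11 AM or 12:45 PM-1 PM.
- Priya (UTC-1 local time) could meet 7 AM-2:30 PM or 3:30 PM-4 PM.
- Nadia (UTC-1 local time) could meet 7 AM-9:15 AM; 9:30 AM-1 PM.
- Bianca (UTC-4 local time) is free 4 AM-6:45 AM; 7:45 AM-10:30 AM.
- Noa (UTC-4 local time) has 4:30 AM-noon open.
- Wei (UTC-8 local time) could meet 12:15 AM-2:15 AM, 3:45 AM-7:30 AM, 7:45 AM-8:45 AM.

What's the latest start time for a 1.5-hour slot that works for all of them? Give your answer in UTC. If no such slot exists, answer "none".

Pablo in UTC: 08:15-15:00, 16:45-17:00 (add 4h to convert from UTC-4).
Priya in UTC: 08:00-15:30, 16:30-17:00 (add 1h to convert from UTC-1).
Nadia in UTC: 08:00-10:15, 10:30-14:00 (add 1h to convert from UTC-1).
Bianca in UTC: 08:00-10:45, 11:45-14:30 (add 4h to convert from UTC-4).
Noa in UTC: 08:30-16:00 (add 4h to convert from UTC-4).
Wei in UTC: 08:15-10:15, 11:45-15:30, 15:45-16:45 (add 8h to convert from UTC-8).
Pablo ∩ Priya: 08:15-15:00, 16:45-17:00.
Pablo ∩ Priya ∩ Nadia: 08:15-10:15, 10:30-14:00.
Pablo ∩ Priya ∩ Nadia ∩ Bianca: 08:15-10:15, 10:30-10:45, 11:45-14:00.
Pablo ∩ Priya ∩ Nadia ∩ Bianca ∩ Noa: 08:30-10:15, 10:30-10:45, 11:45-14:00.
Pablo ∩ Priya ∩ Nadia ∩ Bianca ∩ Noa ∩ Wei: 08:30-10:15, 11:45-14:00.
So the common availability across everyone is 08:30-10:15, 11:45-14:00.
The last common window of at least 90 minutes is 11:45-14:00; a 90-minute meeting can start as late as 12:30 and still end by 14:00.

12:30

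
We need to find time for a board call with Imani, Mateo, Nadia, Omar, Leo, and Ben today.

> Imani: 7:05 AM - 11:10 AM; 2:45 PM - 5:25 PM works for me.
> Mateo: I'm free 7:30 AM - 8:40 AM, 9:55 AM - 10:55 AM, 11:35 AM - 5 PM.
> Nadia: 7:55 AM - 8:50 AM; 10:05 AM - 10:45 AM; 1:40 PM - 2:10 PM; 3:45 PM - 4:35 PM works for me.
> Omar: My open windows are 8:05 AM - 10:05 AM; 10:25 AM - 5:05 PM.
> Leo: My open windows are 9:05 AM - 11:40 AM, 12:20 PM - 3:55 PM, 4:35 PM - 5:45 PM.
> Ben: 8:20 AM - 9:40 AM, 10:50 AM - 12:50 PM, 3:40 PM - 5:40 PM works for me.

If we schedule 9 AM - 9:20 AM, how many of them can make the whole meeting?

Imani, Omar, and Ben can make the full 09:00-09:20 slot — that's 3.

3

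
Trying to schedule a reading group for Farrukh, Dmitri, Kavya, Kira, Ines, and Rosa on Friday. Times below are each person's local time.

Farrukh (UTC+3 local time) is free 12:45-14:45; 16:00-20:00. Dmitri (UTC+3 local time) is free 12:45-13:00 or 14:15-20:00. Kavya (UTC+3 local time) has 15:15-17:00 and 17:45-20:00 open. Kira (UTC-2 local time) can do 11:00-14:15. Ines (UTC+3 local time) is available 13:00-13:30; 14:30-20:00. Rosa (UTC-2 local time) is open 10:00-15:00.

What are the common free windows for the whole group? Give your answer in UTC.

13:00-14:00, 14:45-16:15

Farrukh in UTC: 09:45-11:45, 13:00-17:00 (subtract 3h to convert from UTC+3).
Dmitri in UTC: 09:45-10:00, 11:15-17:00 (subtract 3h to convert from UTC+3).
Kavya in UTC: 12:15-14:00, 14:45-17:00 (subtract 3h to convert from UTC+3).
Kira in UTC: 13:00-16:15 (add 2h to convert from UTC-2).
Ines in UTC: 10:00-10:30, 11:30-17:00 (subtract 3h to convert from UTC+3).
Rosa in UTC: 12:00-17:00 (add 2h to convert from UTC-2).
Farrukh ∩ Dmitri: 09:45-10:00, 11:15-11:45, 13:00-17:00.
Farrukh ∩ Dmitri ∩ Kavya: 13:00-14:00, 14:45-17:00.
Farrukh ∩ Dmitri ∩ Kavya ∩ Kira: 13:00-14:00, 14:45-16:15.
Farrukh ∩ Dmitri ∩ Kavya ∩ Kira ∩ Ines: 13:00-14:00, 14:45-16:15.
Farrukh ∩ Dmitri ∩ Kavya ∩ Kira ∩ Ines ∩ Rosa: 13:00-14:00, 14:45-16:15.
Those are the intersection windows.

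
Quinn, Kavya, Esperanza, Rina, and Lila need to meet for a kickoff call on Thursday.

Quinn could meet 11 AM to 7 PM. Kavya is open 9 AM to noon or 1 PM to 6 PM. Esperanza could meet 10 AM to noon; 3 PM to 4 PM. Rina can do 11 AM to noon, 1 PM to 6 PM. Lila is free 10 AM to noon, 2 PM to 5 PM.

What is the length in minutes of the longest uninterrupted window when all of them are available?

Quinn ∩ Kavya: 11:00-12:00, 13:00-18:00.
Quinn ∩ Kavya ∩ Esperanza: 11:00-12:00, 15:00-16:00.
Quinn ∩ Kavya ∩ Esperanza ∩ Rina: 11:00-12:00, 15:00-16:00.
Quinn ∩ Kavya ∩ Esperanza ∩ Rina ∩ Lila: 11:00-12:00, 15:00-16:00.
So the common availability across everyone is 11:00-12:00, 15:00-16:00.
The longest is 11:00-12:00 at 60 minutes.

60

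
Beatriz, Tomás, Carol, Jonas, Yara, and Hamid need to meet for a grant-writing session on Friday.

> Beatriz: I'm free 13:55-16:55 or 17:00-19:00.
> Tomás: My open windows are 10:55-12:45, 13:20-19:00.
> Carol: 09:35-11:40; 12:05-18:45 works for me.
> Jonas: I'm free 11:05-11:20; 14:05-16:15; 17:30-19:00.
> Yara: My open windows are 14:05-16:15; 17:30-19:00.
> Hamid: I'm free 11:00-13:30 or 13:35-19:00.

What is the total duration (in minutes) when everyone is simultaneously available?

Beatriz ∩ Tomás: 13:55-16:55, 17:00-19:00.
Beatriz ∩ Tomás ∩ Carol: 13:55-16:55, 17:00-18:45.
Beatriz ∩ Tomás ∩ Carol ∩ Jonas: 14:05-16:15, 17:30-18:45.
Beatriz ∩ Tomás ∩ Carol ∩ Jonas ∩ Yara: 14:05-16:15, 17:30-18:45.
Beatriz ∩ Tomás ∩ Carol ∩ Jonas ∩ Yara ∩ Hamid: 14:05-16:15, 17:30-18:45.
Those are the intersection windows.
Summing the common windows: 130 + 75 = 205 minutes.

205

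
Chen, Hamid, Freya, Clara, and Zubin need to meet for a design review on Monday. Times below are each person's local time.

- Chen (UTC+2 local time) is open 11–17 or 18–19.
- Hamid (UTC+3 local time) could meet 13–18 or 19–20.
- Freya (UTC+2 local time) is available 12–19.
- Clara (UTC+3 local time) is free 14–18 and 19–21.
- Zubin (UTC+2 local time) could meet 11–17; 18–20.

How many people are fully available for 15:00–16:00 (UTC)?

1

Chen in UTC: 09:00-15:00, 16:00-17:00 (subtract 2h to convert from UTC+2).
Hamid in UTC: 10:00-15:00, 16:00-17:00 (subtract 3h to convert from UTC+3).
Freya in UTC: 10:00-17:00 (subtract 2h to convert from UTC+2).
Clara in UTC: 11:00-15:00, 16:00-18:00 (subtract 3h to convert from UTC+3).
Zubin in UTC: 09:00-15:00, 16:00-18:00 (subtract 2h to convert from UTC+2).
Freya can make the full 15:00-16:00 slot — that's 1.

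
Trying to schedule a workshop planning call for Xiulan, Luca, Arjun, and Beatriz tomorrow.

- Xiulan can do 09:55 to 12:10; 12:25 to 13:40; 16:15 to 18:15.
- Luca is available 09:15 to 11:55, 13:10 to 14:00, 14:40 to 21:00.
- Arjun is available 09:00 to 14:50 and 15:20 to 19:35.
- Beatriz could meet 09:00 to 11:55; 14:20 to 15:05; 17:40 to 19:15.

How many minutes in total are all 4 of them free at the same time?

Xiulan ∩ Luca: 09:55-11:55, 13:10-13:40, 16:15-18:15.
Xiulan ∩ Luca ∩ Arjun: 09:55-11:55, 13:10-13:40, 16:15-18:15.
Xiulan ∩ Luca ∩ Arjun ∩ Beatriz: 09:55-11:55, 17:40-18:15.
Summing the common windows: 120 + 35 = 155 minutes.

155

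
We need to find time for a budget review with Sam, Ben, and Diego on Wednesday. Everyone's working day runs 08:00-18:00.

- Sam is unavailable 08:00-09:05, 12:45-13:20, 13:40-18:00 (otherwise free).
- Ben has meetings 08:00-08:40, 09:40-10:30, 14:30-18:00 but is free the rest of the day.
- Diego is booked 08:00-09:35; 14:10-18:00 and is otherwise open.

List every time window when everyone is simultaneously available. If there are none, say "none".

Sam free: 09:05-12:45, 13:20-13:40 (invert busy blocks within the working day).
Ben free: 08:40-09:40, 10:30-14:30 (invert busy blocks within the working day).
Diego free: 09:35-14:10 (invert busy blocks within the working day).
Sam ∩ Ben: 09:05-09:40, 10:30-12:45, 13:20-13:40.
Sam ∩ Ben ∩ Diego: 09:35-09:40, 10:30-12:45, 13:20-13:40.
Those are the intersection windows.

09:35-09:40, 10:30-12:45, 13:20-13:40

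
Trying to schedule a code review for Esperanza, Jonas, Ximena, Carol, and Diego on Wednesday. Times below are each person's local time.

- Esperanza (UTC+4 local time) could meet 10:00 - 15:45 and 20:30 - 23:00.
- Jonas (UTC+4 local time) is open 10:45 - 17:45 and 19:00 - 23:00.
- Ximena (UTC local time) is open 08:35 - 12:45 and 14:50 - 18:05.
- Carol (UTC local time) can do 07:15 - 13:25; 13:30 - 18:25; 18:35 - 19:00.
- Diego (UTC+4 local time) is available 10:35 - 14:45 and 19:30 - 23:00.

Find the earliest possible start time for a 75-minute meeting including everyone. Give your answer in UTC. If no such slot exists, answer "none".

Esperanza in UTC: 06:00-11:45, 16:30-19:00 (subtract 4h to convert from UTC+4).
Jonas in UTC: 06:45-13:45, 15:00-19:00 (subtract 4h to convert from UTC+4).
Ximena in UTC: 08:35-12:45, 14:50-18:05.
Carol in UTC: 07:15-13:25, 13:30-18:25, 18:35-19:00.
Diego in UTC: 06:35-10:45, 15:30-19:00 (subtract 4h to convert from UTC+4).
Esperanza ∩ Jonas: 06:45-11:45, 16:30-19:00.
Esperanza ∩ Jonas ∩ Ximena: 08:35-11:45, 16:30-18:05.
Esperanza ∩ Jonas ∩ Ximena ∩ Carol: 08:35-11:45, 16:30-18:05.
Esperanza ∩ Jonas ∩ Ximena ∩ Carol ∩ Diego: 08:35-10:45, 16:30-18:05.
Those are the intersection windows.
The first common window of at least 75 minutes is 08:35-10:45, so the earliest start is 08:35.

08:35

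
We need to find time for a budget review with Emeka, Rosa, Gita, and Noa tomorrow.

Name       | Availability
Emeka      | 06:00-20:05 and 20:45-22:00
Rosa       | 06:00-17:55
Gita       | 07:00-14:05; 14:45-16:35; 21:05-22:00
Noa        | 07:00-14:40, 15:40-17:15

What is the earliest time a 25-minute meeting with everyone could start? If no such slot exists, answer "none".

07:00

Emeka ∩ Rosa: 06:00-17:55.
Emeka ∩ Rosa ∩ Gita: 07:00-14:05, 14:45-16:35.
Emeka ∩ Rosa ∩ Gita ∩ Noa: 07:00-14:05, 15:40-16:35.
The first common window of at least 25 minutes is 07:00-14:05, so the earliest start is 07:00.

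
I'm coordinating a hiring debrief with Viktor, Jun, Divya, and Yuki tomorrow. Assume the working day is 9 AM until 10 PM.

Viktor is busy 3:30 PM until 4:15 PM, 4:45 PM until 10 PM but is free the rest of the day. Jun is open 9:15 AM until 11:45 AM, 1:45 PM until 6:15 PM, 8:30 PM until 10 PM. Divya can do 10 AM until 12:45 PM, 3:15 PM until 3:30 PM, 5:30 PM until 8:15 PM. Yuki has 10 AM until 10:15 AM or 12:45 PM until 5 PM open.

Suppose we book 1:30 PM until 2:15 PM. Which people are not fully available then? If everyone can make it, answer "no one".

Divya, Jun

Viktor free: 09:00-15:30, 16:15-16:45 (invert busy blocks within the working day).
Jun free: 09:15-11:45, 13:45-18:15, 20:30-22:00.
Divya free: 10:00-12:45, 15:15-15:30, 17:30-20:15.
Yuki free: 10:00-10:15, 12:45-17:00.
Viktor: free for 13:30-14:15. Jun: not fully free for 13:30-14:15. Divya: not fully free for 13:30-14:15. Yuki: free for 13:30-14:15.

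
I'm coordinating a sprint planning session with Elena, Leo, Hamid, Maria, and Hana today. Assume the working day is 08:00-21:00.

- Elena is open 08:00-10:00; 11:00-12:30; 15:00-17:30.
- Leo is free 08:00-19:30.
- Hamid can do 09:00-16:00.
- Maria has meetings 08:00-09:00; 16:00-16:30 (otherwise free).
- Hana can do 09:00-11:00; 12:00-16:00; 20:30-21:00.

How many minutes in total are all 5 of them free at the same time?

150

Elena free: 08:00-10:00, 11:00-12:30, 15:00-17:30.
Leo free: 08:00-19:30.
Hamid free: 09:00-16:00.
Maria free: 09:00-16:00, 16:30-21:00 (invert busy blocks within the working day).
Hana free: 09:00-11:00, 12:00-16:00, 20:30-21:00.
Elena ∩ Leo: 08:00-10:00, 11:00-12:30, 15:00-17:30.
Elena ∩ Leo ∩ Hamid: 09:00-10:00, 11:00-12:30, 15:00-16:00.
Elena ∩ Leo ∩ Hamid ∩ Maria: 09:00-10:00, 11:00-12:30, 15:00-16:00.
Elena ∩ Leo ∩ Hamid ∩ Maria ∩ Hana: 09:00-10:00, 12:00-12:30, 15:00-16:00.
So the common availability across everyone is 09:00-10:00, 12:00-12:30, 15:00-16:00.
Summing the common windows: 60 + 30 + 60 = 150 minutes.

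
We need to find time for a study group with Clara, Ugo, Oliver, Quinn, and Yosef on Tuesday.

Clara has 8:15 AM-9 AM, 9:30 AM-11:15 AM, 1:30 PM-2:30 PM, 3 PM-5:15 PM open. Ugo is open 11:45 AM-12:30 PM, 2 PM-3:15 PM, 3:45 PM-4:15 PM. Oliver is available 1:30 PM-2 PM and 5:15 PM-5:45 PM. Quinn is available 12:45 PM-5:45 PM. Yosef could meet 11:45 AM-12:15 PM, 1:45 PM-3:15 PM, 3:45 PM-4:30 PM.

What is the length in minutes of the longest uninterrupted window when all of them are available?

0

Clara ∩ Ugo: 14:00-14:30, 15:00-15:15, 15:45-16:15.
Clara ∩ Ugo ∩ Oliver: ∅.
Clara ∩ Ugo ∩ Oliver ∩ Quinn: ∅.
Clara ∩ Ugo ∩ Oliver ∩ Quinn ∩ Yosef: ∅.
There is no time when everyone is free.
No common window exists, so the longest block is 0 minutes.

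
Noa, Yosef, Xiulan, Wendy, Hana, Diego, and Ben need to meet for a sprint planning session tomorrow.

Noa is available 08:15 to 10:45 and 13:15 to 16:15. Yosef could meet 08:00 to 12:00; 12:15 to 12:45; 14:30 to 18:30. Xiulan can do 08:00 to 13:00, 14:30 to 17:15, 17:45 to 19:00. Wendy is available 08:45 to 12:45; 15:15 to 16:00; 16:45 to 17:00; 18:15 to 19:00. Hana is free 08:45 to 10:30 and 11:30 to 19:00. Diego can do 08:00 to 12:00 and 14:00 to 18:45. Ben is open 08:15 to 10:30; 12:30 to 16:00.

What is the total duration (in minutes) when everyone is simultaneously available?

150

Noa ∩ Yosef: 08:15-10:45, 14:30-16:15.
Noa ∩ Yosef ∩ Xiulan: 08:15-10:45, 14:30-16:15.
Noa ∩ Yosef ∩ Xiulan ∩ Wendy: 08:45-10:45, 15:15-16:00.
Noa ∩ Yosef ∩ Xiulan ∩ Wendy ∩ Hana: 08:45-10:30, 15:15-16:00.
Noa ∩ Yosef ∩ Xiulan ∩ Wendy ∩ Hana ∩ Diego: 08:45-10:30, 15:15-16:00.
Noa ∩ Yosef ∩ Xiulan ∩ Wendy ∩ Hana ∩ Diego ∩ Ben: 08:45-10:30, 15:15-16:00.
Summing the common windows: 105 + 45 = 150 minutes.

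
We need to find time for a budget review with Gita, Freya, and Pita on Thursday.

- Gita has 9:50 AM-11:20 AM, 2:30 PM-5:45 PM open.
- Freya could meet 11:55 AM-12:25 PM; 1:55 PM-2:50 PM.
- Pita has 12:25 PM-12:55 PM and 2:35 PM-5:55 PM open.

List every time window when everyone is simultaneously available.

14:35-14:50

Gita ∩ Freya: 14:30-14:50.
Gita ∩ Freya ∩ Pita: 14:35-14:50.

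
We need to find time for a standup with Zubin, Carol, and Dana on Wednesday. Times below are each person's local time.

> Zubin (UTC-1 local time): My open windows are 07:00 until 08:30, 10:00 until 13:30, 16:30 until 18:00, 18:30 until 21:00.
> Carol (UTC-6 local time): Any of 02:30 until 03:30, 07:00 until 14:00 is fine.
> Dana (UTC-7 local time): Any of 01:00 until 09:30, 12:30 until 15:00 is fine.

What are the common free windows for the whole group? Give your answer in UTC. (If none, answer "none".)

Zubin in UTC: 08:00-09:30, 11:00-14:30, 17:30-19:00, 19:30-22:00 (add 1h to convert from UTC-1).
Carol in UTC: 08:30-09:30, 13:00-20:00 (add 6h to convert from UTC-6).
Dana in UTC: 08:00-16:30, 19:30-22:00 (add 7h to convert from UTC-7).
Zubin ∩ Carol: 08:30-09:30, 13:00-14:30, 17:30-19:00, 19:30-20:00.
Zubin ∩ Carol ∩ Dana: 08:30-09:30, 13:00-14:30, 19:30-20:00.
Those are the intersection windows.

08:30-09:30, 13:00-14:30, 19:30-20:00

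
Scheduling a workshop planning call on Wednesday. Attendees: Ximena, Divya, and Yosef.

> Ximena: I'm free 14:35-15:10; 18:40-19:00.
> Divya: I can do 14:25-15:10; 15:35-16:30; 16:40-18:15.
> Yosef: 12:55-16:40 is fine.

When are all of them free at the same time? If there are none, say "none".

Ximena ∩ Divya: 14:35-15:10.
Ximena ∩ Divya ∩ Yosef: 14:35-15:10.
Those are the intersection windows.

14:35-15:10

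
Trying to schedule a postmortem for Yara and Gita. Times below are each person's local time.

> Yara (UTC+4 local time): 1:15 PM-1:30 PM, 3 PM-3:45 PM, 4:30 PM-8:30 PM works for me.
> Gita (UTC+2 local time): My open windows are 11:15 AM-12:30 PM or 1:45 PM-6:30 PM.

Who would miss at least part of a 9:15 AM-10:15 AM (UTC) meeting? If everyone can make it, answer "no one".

Yara

Yara in UTC: 09:15-09:30, 11:00-11:45, 12:30-16:30 (subtract 4h to convert from UTC+4).
Gita in UTC: 09:15-10:30, 11:45-16:30 (subtract 2h to convert from UTC+2).
Yara: not fully free for 09:15-10:15. Gita: free for 09:15-10:15.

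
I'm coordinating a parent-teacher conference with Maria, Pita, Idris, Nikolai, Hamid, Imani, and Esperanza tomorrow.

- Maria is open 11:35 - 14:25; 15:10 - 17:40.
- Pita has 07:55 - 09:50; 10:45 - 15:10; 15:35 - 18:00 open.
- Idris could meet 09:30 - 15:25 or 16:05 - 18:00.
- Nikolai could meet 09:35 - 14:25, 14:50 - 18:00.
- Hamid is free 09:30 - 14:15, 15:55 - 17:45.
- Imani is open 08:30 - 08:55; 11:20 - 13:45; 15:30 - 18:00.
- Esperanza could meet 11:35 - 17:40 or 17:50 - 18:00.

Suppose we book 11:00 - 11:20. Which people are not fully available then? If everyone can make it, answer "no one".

Maria: not fully free for 11:00-11:20. Pita: free for 11:00-11:20. Idris: free for 11:00-11:20. Nikolai: free for 11:00-11:20. Hamid: free for 11:00-11:20. Imani: not fully free for 11:00-11:20. Esperanza: not fully free for 11:00-11:20.

Esperanza, Imani, Maria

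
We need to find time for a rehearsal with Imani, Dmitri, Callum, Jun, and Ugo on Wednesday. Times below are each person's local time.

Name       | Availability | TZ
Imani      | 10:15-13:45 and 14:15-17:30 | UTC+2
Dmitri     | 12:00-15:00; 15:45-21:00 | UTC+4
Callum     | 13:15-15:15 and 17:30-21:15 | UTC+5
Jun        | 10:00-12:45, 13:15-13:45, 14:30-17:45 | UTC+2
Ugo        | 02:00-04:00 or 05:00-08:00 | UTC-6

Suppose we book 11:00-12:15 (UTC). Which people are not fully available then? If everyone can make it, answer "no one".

Imani in UTC: 08:15-11:45, 12:15-15:30 (subtract 2h to convert from UTC+2).
Dmitri in UTC: 08:00-11:00, 11:45-17:00 (subtract 4h to convert from UTC+4).
Callum in UTC: 08:15-10:15, 12:30-16:15 (subtract 5h to convert from UTC+5).
Jun in UTC: 08:00-10:45, 11:15-11:45, 12:30-15:45 (subtract 2h to convert from UTC+2).
Ugo in UTC: 08:00-10:00, 11:00-14:00 (add 6h to convert from UTC-6).
Imani: not fully free for 11:00-12:15. Dmitri: not fully free for 11:00-12:15. Callum: not fully free for 11:00-12:15. Jun: not fully free for 11:00-12:15. Ugo: free for 11:00-12:15.

Callum, Dmitri, Imani, Jun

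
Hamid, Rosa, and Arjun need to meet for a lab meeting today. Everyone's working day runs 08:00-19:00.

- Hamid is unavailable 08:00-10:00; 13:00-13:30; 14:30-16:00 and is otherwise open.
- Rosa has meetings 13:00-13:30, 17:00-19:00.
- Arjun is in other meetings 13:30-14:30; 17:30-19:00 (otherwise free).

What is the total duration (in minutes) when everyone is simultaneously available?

Hamid free: 10:00-13:00, 13:30-14:30, 16:00-19:00 (invert busy blocks within the working day).
Rosa free: 08:00-13:00, 13:30-17:00 (invert busy blocks within the working day).
Arjun free: 08:00-13:30, 14:30-17:30 (invert busy blocks within the working day).
Hamid ∩ Rosa: 10:00-13:00, 13:30-14:30, 16:00-17:00.
Hamid ∩ Rosa ∩ Arjun: 10:00-13:00, 16:00-17:00.
Summing the common windows: 180 + 60 = 240 minutes.

240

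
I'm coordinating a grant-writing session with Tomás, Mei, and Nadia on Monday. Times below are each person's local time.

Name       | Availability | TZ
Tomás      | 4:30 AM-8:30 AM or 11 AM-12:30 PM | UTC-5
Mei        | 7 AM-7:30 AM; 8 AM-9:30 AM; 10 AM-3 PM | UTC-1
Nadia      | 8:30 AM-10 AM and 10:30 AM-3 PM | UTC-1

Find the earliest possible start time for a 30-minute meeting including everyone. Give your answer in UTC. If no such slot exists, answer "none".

Tomás in UTC: 09:30-13:30, 16:00-17:30 (add 5h to convert from UTC-5).
Mei in UTC: 08:00-08:30, 09:00-10:30, 11:00-16:00 (add 1h to convert from UTC-1).
Nadia in UTC: 09:30-11:00, 11:30-16:00 (add 1h to convert from UTC-1).
Tomás ∩ Mei: 09:30-10:30, 11:00-13:30.
Tomás ∩ Mei ∩ Nadia: 09:30-10:30, 11:30-13:30.
The first common window of at least 30 minutes is 09:30-10:30, so the earliest start is 09:30.

09:30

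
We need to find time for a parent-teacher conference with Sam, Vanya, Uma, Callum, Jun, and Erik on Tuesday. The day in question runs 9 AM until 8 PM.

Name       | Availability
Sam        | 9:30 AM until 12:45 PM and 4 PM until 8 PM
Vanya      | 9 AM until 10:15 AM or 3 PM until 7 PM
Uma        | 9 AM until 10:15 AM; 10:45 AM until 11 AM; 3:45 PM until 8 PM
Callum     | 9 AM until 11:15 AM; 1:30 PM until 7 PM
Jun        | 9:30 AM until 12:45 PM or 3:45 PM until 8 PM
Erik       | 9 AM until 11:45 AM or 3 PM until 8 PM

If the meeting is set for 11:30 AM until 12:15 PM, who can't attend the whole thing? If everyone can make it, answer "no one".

Callum, Erik, Uma, Vanya

Sam: free for 11:30-12:15. Vanya: not fully free for 11:30-12:15. Uma: not fully free for 11:30-12:15. Callum: not fully free for 11:30-12:15. Jun: free for 11:30-12:15. Erik: not fully free for 11:30-12:15.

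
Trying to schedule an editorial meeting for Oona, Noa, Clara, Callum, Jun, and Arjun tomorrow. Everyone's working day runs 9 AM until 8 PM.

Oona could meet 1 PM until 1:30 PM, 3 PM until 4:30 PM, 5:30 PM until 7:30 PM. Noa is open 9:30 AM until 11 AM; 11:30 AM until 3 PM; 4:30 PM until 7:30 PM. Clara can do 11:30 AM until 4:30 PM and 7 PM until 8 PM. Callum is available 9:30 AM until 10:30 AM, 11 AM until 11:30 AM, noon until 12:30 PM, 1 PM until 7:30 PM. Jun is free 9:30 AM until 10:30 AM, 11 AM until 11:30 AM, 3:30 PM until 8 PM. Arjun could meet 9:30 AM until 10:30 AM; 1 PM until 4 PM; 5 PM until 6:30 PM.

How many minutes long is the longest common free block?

Oona ∩ Noa: 13:00-13:30, 17:30-19:30.
Oona ∩ Noa ∩ Clara: 13:00-13:30, 19:00-19:30.
Oona ∩ Noa ∩ Clara ∩ Callum: 13:00-13:30, 19:00-19:30.
Oona ∩ Noa ∩ Clara ∩ Callum ∩ Jun: 19:00-19:30.
Oona ∩ Noa ∩ Clara ∩ Callum ∩ Jun ∩ Arjun: ∅.
There is no time when everyone is free.
No common window exists, so the longest block is 0 minutes.

0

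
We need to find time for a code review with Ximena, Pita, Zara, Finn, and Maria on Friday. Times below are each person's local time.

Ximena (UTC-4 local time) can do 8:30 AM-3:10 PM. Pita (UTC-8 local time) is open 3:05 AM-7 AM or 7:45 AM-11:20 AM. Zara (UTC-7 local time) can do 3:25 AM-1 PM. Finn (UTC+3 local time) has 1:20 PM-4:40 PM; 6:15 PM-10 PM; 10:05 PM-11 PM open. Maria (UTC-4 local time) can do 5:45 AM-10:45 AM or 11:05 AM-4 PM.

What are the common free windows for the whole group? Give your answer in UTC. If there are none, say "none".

12:30-13:40, 15:45-19:00, 19:05-19:10

Ximena in UTC: 12:30-19:10 (add 4h to convert from UTC-4).
Pita in UTC: 11:05-15:00, 15:45-19:20 (add 8h to convert from UTC-8).
Zara in UTC: 10:25-20:00 (add 7h to convert from UTC-7).
Finn in UTC: 10:20-13:40, 15:15-19:00, 19:05-20:00 (subtract 3h to convert from UTC+3).
Maria in UTC: 09:45-14:45, 15:05-20:00 (add 4h to convert from UTC-4).
Ximena ∩ Pita: 12:30-15:00, 15:45-19:10.
Ximena ∩ Pita ∩ Zara: 12:30-15:00, 15:45-19:10.
Ximena ∩ Pita ∩ Zara ∩ Finn: 12:30-13:40, 15:45-19:00, 19:05-19:10.
Ximena ∩ Pita ∩ Zara ∩ Finn ∩ Maria: 12:30-13:40, 15:45-19:00, 19:05-19:10.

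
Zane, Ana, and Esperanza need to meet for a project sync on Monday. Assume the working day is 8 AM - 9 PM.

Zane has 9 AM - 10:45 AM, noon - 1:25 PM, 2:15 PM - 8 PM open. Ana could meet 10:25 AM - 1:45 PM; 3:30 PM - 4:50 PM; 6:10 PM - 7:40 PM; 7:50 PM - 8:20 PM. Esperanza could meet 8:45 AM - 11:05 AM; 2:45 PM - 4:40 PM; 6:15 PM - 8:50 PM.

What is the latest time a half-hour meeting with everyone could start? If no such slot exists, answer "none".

Zane ∩ Ana: 10:25-10:45, 12:00-13:25, 15:30-16:50, 18:10-19:40, 19:50-20:00.
Zane ∩ Ana ∩ Esperanza: 10:25-10:45, 15:30-16:40, 18:15-19:40, 19:50-20:00.
Those are the intersection windows.
The last common window of at least 30 minutes is 18:15-19:40; a 30-minute meeting can start as late as 19:10 and still end by 19:40.

19:10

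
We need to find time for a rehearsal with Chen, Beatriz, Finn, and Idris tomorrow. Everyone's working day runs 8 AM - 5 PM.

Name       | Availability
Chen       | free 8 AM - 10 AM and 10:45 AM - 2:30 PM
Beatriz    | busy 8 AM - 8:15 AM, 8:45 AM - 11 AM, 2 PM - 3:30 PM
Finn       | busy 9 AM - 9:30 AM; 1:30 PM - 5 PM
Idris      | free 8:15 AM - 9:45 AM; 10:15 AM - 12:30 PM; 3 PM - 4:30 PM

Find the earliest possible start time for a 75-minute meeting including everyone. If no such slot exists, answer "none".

11:00

Chen free: 08:00-10:00, 10:45-14:30.
Beatriz free: 08:15-08:45, 11:00-14:00, 15:30-17:00 (invert busy blocks within the working day).
Finn free: 08:00-09:00, 09:30-13:30 (invert busy blocks within the working day).
Idris free: 08:15-09:45, 10:15-12:30, 15:00-16:30.
Chen ∩ Beatriz: 08:15-08:45, 11:00-14:00.
Chen ∩ Beatriz ∩ Finn: 08:15-08:45, 11:00-13:30.
Chen ∩ Beatriz ∩ Finn ∩ Idris: 08:15-08:45, 11:00-12:30.
So the common availability across everyone is 08:15-08:45, 11:00-12:30.
The first common window of at least 75 minutes is 11:00-12:30, so the earliest start is 11:00.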